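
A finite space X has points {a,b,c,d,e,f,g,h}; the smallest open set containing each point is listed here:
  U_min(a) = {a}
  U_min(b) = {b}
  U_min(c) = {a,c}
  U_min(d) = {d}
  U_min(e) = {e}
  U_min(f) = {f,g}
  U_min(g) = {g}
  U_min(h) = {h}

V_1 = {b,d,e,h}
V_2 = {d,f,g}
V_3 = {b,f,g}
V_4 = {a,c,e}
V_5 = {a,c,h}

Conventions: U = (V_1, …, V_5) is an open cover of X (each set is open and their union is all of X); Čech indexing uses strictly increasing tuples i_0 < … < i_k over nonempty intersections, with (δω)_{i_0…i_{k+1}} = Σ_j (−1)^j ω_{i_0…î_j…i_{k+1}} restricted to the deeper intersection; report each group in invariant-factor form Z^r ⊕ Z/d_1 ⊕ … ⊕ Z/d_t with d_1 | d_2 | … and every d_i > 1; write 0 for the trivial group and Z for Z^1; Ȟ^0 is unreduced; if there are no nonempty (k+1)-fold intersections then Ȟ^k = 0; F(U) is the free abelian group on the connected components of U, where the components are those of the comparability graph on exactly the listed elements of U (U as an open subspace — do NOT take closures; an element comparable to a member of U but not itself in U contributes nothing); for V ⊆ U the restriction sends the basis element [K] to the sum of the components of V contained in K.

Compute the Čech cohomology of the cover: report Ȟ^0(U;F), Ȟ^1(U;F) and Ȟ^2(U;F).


Ȟ^0 = Z^6; Ȟ^1 = 0; Ȟ^2 = 0

nerve of the cover:
  V12={d} V13={b} V14={e} V15={h} V23={f,g} V45={a,c}
components per intersection:
  V1: {b} {d} {e} {h}
  V2: {d} {f,g}
  V3: {b} {f,g}
  V4: {a,c} {e}
  V5: {a,c} {h}
  V12: {d}
  V13: {b}
  V14: {e}
  V15: {h}
  V23: {f,g}
  V45: {a,c}
C dims 12,6; δ0: rk 6, SNF 1^6
Ȟ^0 = (12 − 6) − 0 = 6, so Ȟ^0 ≅ Z^6
Ȟ^1 = (6 − 0) − 6 = 0, so Ȟ^1 ≅ 0
Ȟ^2 = (0 − 0) − 0 = 0, so Ȟ^2 ≅ 0


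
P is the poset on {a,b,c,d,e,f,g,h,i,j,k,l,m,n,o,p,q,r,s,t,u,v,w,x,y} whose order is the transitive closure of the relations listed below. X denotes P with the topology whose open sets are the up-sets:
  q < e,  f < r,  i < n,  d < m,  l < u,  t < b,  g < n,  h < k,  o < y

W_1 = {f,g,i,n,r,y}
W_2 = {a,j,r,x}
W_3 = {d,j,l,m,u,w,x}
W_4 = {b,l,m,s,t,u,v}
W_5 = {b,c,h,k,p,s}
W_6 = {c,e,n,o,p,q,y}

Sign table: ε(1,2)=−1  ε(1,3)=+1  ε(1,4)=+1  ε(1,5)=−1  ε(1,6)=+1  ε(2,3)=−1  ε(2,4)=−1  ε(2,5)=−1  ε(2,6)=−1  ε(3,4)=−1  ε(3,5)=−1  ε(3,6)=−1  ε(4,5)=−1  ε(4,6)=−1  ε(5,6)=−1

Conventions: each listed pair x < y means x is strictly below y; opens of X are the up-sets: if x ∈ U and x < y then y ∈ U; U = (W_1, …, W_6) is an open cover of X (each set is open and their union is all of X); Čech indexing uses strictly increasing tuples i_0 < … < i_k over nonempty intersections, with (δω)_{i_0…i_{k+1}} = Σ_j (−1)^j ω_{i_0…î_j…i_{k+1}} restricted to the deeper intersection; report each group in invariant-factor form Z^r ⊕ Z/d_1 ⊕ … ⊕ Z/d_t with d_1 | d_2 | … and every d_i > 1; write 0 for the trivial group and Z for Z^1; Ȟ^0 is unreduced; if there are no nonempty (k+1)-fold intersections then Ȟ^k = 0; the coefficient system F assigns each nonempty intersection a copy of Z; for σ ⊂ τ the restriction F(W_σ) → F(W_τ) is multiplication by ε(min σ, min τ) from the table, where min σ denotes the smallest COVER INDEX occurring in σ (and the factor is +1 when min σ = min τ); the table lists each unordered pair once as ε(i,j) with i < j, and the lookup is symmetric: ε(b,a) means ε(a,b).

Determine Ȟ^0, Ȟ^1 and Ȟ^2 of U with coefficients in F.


intersection data:
  W12={r} W16={n,y} W23={j,x} W34={l,m,u} W45={b,s} W56={c,p}
C dims 6,6; δ0: rk 6, SNF 1^5·2
Ȟ^0 = (6 − 6) − 0 = 0, so Ȟ^0 ≅ 0
Ȟ^1 = (6 − 0) − 6 = 0 plus torsion [2], so Ȟ^1 ≅ Z/2
Ȟ^2 = (0 − 0) − 0 = 0, so Ȟ^2 ≅ 0

Ȟ^0(U;F) ≅ 0,  Ȟ^1(U;F) ≅ Z/2,  Ȟ^2(U;F) ≅ 0


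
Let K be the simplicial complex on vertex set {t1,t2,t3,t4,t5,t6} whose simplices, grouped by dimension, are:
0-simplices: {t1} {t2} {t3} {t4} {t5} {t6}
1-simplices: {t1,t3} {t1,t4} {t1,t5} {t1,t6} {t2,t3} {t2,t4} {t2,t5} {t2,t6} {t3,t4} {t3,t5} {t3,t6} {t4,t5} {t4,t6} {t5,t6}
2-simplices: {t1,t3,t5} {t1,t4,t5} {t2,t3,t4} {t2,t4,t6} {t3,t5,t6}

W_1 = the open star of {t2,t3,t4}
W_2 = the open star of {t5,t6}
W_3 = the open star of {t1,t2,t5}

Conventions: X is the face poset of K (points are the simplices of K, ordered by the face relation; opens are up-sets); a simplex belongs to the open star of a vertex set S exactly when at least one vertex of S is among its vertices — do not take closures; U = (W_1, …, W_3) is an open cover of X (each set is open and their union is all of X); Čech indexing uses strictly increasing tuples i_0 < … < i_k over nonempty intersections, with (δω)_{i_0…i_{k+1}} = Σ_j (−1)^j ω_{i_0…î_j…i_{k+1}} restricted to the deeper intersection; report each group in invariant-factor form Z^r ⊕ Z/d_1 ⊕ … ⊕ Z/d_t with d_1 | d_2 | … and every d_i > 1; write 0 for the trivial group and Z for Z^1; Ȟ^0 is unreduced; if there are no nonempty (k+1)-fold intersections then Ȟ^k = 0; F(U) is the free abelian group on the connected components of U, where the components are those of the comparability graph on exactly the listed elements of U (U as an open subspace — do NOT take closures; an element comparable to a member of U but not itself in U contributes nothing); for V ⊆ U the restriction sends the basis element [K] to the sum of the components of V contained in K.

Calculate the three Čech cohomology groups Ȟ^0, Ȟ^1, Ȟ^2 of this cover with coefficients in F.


Ȟ^0 = Z; Ȟ^1 = Z^4; Ȟ^2 = 0

nerve of the cover:
  W1={{t2},{t3},{t4},{t1,t3},{t1,t4},{t2,t3},{t2,t4},{t2,t5},{t2,t6},{t3,t4},{t3,t5},{t3,t6},{t4,t5},{t4,t6},{t1,t3,t5},{t1,t4,t5},{t2,t3,t4},{t2,t4,t6},{t3,t5,t6}} W2={{t5},{t6},{t1,t5},{t1,t6},{t2,t5},{t2,t6},{t3,t5},{t3,t6},{t4,t5},{t4,t6},{t5,t6},{t1,t3,t5},{t1,t4,t5},{t2,t4,t6},{t3,t5,t6}} W3={{t1},{t2},{t5},{t1,t3},{t1,t4},{t1,t5},{t1,t6},{t2,t3},{t2,t4},{t2,t5},{t2,t6},{t3,t5},{t4,t5},{t5,t6},{t1,t3,t5},{t1,t4,t5},{t2,t3,t4},{t2,t4,t6},{t3,t5,t6}}
  W12={{t2,t5},{t2,t6},{t3,t5},{t3,t6},{t4,t5},{t4,t6},{t1,t3,t5},{t1,t4,t5},{t2,t4,t6},{t3,t5,t6}} W13={{t2},{t1,t3},{t1,t4},{t2,t3},{t2,t4},{t2,t5},{t2,t6},{t3,t5},{t4,t5},{t1,t3,t5},{t1,t4,t5},{t2,t3,t4},{t2,t4,t6},{t3,t5,t6}} W23={{t5},{t1,t5},{t1,t6},{t2,t5},{t2,t6},{t3,t5},{t4,t5},{t5,t6},{t1,t3,t5},{t1,t4,t5},{t2,t4,t6},{t3,t5,t6}}
  W123={{t2,t5},{t2,t6},{t3,t5},{t4,t5},{t1,t3,t5},{t1,t4,t5},{t2,t4,t6},{t3,t5,t6}}
components per intersection:
  W1: {{t2},{t3},{t4},{t1,t3},{t1,t4},{t2,t3},{t2,t4},{t2,t5},{t2,t6},{t3,t4},{t3,t5},{t3,t6},{t4,t5},{t4,t6},{t1,t3,t5},{t1,t4,t5},{t2,t3,t4},{t2,t4,t6},{t3,t5,t6}}
  W2: {{t5},{t6},{t1,t5},{t1,t6},{t2,t5},{t2,t6},{t3,t5},{t3,t6},{t4,t5},{t4,t6},{t5,t6},{t1,t3,t5},{t1,t4,t5},{t2,t4,t6},{t3,t5,t6}}
  W3: {{t1},{t2},{t5},{t1,t3},{t1,t4},{t1,t5},{t1,t6},{t2,t3},{t2,t4},{t2,t5},{t2,t6},{t3,t5},{t4,t5},{t5,t6},{t1,t3,t5},{t1,t4,t5},{t2,t3,t4},{t2,t4,t6},{t3,t5,t6}}
  W12: {{t2,t5}} {{t2,t6},{t4,t6},{t2,t4,t6}} {{t3,t5},{t3,t6},{t1,t3,t5},{t3,t5,t6}} {{t4,t5},{t1,t4,t5}}
  W13: {{t2},{t2,t3},{t2,t4},{t2,t5},{t2,t6},{t2,t3,t4},{t2,t4,t6}} {{t1,t3},{t3,t5},{t1,t3,t5},{t3,t5,t6}} {{t1,t4},{t4,t5},{t1,t4,t5}}
  W23: {{t5},{t1,t5},{t2,t5},{t3,t5},{t4,t5},{t5,t6},{t1,t3,t5},{t1,t4,t5},{t3,t5,t6}} {{t1,t6}} {{t2,t6},{t2,t4,t6}}
  W123: {{t2,t5}} {{t2,t6},{t2,t4,t6}} {{t3,t5},{t1,t3,t5},{t3,t5,t6}} {{t4,t5},{t1,t4,t5}}
C dims 3,10,4; δ0: rk 2, SNF 1^2; δ1: rk 4, SNF 1^4
Ȟ^0 = (3 − 2) − 0 = 1, so Ȟ^0 ≅ Z
Ȟ^1 = (10 − 4) − 2 = 4, so Ȟ^1 ≅ Z^4
Ȟ^2 = (4 − 0) − 4 = 0, so Ȟ^2 ≅ 0


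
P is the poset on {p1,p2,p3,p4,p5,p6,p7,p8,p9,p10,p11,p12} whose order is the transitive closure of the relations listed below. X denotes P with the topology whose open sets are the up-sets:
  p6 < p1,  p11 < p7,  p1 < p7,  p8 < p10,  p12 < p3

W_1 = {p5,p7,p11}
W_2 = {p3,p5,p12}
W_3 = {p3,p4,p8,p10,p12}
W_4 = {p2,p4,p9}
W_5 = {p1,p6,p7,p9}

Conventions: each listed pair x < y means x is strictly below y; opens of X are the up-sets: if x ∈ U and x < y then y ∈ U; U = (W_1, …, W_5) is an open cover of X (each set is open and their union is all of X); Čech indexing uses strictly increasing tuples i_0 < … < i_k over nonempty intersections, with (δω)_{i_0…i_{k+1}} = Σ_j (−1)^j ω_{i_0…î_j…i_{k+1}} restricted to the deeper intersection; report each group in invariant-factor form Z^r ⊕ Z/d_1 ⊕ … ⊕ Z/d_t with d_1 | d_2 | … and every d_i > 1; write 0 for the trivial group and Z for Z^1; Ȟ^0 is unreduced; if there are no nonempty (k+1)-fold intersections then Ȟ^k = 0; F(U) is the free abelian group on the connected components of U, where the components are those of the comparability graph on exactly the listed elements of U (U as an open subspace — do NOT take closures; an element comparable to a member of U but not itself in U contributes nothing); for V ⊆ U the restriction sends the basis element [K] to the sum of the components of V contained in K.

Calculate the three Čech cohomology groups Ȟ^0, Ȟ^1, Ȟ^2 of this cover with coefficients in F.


Ȟ^0(U;F) ≅ Z^7, Ȟ^1(U;F) ≅ 0 and Ȟ^2(U;F) ≅ 0

nerve simplices:
  W12={p5} W15={p7} W23={p3,p12} W34={p4} W45={p9}
components per intersection:
  W1: {p5} {p7,p11}
  W2: {p3,p12} {p5}
  W3: {p3,p12} {p4} {p8,p10}
  W4: {p2} {p4} {p9}
  W5: {p1,p6,p7} {p9}
  W12: {p5}
  W15: {p7}
  W23: {p3,p12}
  W34: {p4}
  W45: {p9}
C dims 12,5; δ0: rk 5, SNF 1^5
degree 0: 12−5−0 = 7 → Ȟ^0 ≅ Z^7
degree 1: 5−0−5 = 0 → Ȟ^1 ≅ 0
degree 2: 0−0−0 = 0 → Ȟ^2 ≅ 0


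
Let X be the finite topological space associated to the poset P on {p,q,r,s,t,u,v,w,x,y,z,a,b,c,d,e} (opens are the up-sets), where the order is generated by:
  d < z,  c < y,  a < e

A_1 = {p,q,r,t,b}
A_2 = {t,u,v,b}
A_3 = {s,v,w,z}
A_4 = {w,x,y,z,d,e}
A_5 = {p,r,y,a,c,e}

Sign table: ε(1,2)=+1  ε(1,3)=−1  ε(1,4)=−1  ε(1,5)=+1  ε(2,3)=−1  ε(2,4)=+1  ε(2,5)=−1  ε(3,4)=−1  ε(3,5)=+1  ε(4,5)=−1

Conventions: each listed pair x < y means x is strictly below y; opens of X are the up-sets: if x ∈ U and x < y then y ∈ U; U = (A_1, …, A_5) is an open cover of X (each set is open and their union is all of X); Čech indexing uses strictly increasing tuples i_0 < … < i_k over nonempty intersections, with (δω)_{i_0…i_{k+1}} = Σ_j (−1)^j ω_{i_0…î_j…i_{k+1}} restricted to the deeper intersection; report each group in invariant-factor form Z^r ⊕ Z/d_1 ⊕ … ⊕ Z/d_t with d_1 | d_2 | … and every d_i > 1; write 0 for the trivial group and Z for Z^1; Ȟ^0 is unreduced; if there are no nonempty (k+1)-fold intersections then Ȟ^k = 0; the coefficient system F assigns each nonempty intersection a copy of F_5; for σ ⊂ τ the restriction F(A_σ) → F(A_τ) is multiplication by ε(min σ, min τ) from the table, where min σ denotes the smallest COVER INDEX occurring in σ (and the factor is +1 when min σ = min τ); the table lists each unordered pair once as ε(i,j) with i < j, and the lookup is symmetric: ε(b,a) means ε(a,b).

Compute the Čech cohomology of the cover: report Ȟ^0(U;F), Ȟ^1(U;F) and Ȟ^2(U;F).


Ȟ^0 ≅ 0,  Ȟ^1 ≅ 0,  Ȟ^2 ≅ 0

nerve of the cover:
  A12={t,b} A15={p,r} A23={v} A34={w,z} A45={y,e}
C dims 5,5; δ0: rk_F5 5
Ȟ^0 = (5 − 5) − 0 = 0, so Ȟ^0 ≅ 0
Ȟ^1 = (5 − 0) − 5 = 0, so Ȟ^1 ≅ 0
Ȟ^2 = (0 − 0) − 0 = 0, so Ȟ^2 ≅ 0


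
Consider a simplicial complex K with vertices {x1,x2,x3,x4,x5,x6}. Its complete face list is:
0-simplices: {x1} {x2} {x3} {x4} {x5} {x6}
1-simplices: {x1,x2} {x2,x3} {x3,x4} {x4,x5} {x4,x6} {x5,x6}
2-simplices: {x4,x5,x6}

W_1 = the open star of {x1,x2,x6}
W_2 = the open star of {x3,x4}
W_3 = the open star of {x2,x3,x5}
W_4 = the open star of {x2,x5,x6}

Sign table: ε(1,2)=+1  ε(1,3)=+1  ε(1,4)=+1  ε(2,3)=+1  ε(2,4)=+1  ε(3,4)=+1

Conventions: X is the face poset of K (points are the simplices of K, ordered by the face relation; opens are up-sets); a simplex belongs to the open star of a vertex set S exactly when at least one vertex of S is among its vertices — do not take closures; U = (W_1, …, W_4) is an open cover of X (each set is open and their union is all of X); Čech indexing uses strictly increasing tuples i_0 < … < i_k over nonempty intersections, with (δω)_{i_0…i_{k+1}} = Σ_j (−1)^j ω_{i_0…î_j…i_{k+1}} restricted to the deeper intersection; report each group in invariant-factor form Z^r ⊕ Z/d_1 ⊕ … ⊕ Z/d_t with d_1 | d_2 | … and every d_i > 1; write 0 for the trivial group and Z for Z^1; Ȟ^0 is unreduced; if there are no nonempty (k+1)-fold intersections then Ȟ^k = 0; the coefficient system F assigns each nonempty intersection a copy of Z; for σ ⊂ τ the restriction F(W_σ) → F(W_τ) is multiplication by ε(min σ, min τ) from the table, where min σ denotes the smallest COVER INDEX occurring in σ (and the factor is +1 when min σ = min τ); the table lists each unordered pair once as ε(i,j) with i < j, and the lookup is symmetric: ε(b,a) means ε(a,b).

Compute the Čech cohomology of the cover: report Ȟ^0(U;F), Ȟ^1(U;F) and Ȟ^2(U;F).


Ȟ^0(U;F) ≅ Z; Ȟ^1(U;F) ≅ 0; Ȟ^2(U;F) ≅ 0

nonempty intersections:
  W1={{x1},{x2},{x6},{x1,x2},{x2,x3},{x4,x6},{x5,x6},{x4,x5,x6}} W2={{x3},{x4},{x2,x3},{x3,x4},{x4,x5},{x4,x6},{x4,x5,x6}} W3={{x2},{x3},{x5},{x1,x2},{x2,x3},{x3,x4},{x4,x5},{x5,x6},{x4,x5,x6}} W4={{x2},{x5},{x6},{x1,x2},{x2,x3},{x4,x5},{x4,x6},{x5,x6},{x4,x5,x6}}
  W12={{x2,x3},{x4,x6},{x4,x5,x6}} W13={{x2},{x1,x2},{x2,x3},{x5,x6},{x4,x5,x6}} W14={{x2},{x6},{x1,x2},{x2,x3},{x4,x6},{x5,x6},{x4,x5,x6}} W23={{x3},{x2,x3},{x3,x4},{x4,x5},{x4,x5,x6}} W24={{x2,x3},{x4,x5},{x4,x6},{x4,x5,x6}} W34={{x2},{x5},{x1,x2},{x2,x3},{x4,x5},{x5,x6},{x4,x5,x6}}
  W123={{x2,x3},{x4,x5,x6}} W124={{x2,x3},{x4,x6},{x4,x5,x6}} W134={{x2},{x1,x2},{x2,x3},{x5,x6},{x4,x5,x6}} W234={{x2,x3},{x4,x5},{x4,x5,x6}}
  W1234={{x2,x3},{x4,x5,x6}}
C dims 4,6,4,1; δ0: rk 3, SNF 1^3; δ1: rk 3, SNF 1^3; δ2: rk 1, SNF 1^1
Ȟ^0: (4−3)−0=1 ⇒ Z
Ȟ^1: (6−3)−3=0 ⇒ 0
Ȟ^2: (4−1)−3=0 ⇒ 0


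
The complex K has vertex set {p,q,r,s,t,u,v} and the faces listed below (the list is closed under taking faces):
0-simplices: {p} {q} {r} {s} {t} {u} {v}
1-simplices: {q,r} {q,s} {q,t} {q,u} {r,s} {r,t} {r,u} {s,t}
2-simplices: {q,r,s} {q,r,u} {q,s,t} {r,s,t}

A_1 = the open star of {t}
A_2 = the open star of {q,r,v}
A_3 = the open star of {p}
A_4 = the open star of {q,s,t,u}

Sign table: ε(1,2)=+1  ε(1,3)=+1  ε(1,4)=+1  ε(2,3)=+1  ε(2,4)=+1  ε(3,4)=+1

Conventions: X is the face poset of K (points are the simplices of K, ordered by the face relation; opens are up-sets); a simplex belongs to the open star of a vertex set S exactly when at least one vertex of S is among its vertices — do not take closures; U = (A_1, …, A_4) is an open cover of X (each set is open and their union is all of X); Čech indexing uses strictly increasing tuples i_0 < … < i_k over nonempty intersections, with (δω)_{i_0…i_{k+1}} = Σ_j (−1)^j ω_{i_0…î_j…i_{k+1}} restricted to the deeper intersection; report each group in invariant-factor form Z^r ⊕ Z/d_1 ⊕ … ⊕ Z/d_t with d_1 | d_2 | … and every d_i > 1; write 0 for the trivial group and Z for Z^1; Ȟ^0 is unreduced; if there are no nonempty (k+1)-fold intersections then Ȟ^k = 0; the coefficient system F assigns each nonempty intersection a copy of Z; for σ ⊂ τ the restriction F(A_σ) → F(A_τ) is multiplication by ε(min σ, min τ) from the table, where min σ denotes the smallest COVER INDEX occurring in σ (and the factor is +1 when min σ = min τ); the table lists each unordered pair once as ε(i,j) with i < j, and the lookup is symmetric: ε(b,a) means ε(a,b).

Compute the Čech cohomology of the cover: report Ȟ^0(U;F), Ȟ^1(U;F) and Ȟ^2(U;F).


nonempty intersections:
  A1={{t},{q,t},{r,t},{s,t},{q,s,t},{r,s,t}} A2={{q},{r},{v},{q,r},{q,s},{q,t},{q,u},{r,s},{r,t},{r,u},{q,r,s},{q,r,u},{q,s,t},{r,s,t}} A3={{p}} A4={{q},{s},{t},{u},{q,r},{q,s},{q,t},{q,u},{r,s},{r,t},{r,u},{s,t},{q,r,s},{q,r,u},{q,s,t},{r,s,t}}
  A12={{q,t},{r,t},{q,s,t},{r,s,t}} A14={{t},{q,t},{r,t},{s,t},{q,s,t},{r,s,t}} A24={{q},{q,r},{q,s},{q,t},{q,u},{r,s},{r,t},{r,u},{q,r,s},{q,r,u},{q,s,t},{r,s,t}}
  A124={{q,t},{r,t},{q,s,t},{r,s,t}}
C dims 4,3,1; δ0: rk 2, SNF 1^2; δ1: rk 1, SNF 1^1
Ȟ^0: (4−2)−0=2 ⇒ Z^2
Ȟ^1: (3−1)−2=0 ⇒ 0
Ȟ^2: (1−0)−1=0 ⇒ 0

Ȟ^0 ≅ Z^2,  Ȟ^1 ≅ 0,  Ȟ^2 ≅ 0


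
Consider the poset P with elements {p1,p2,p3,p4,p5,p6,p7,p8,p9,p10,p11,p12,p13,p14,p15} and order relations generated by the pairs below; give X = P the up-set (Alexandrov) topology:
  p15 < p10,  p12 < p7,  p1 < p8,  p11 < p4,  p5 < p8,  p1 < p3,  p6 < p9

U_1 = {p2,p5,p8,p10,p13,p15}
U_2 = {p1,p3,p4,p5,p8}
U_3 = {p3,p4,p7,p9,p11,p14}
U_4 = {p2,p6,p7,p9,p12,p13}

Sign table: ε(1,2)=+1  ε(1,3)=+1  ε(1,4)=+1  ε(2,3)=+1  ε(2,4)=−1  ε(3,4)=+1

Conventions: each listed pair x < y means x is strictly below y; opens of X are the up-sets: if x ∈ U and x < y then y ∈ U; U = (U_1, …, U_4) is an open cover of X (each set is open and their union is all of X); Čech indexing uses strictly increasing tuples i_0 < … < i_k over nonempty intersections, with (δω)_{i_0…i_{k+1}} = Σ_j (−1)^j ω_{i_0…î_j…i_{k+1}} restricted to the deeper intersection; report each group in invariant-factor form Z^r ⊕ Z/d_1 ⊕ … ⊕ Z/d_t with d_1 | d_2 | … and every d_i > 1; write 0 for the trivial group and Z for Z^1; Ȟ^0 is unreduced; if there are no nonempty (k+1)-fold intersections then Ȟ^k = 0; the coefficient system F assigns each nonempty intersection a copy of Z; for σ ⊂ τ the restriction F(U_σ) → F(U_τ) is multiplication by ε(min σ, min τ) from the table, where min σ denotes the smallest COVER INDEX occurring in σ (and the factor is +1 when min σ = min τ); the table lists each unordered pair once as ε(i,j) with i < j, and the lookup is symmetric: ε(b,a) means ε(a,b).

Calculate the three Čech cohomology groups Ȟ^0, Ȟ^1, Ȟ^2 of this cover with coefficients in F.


nerve simplices:
  U12={p5,p8} U14={p2,p13} U23={p3,p4} U34={p7,p9}
C dims 4,4; δ0: rk 3, SNF 1^3
degree 0: 4−3−0 = 1 → Ȟ^0 ≅ Z
degree 1: 4−0−3 = 1 → Ȟ^1 ≅ Z
degree 2: 0−0−0 = 0 → Ȟ^2 ≅ 0

Ȟ^0 ≅ Z,  Ȟ^1 ≅ Z,  Ȟ^2 ≅ 0


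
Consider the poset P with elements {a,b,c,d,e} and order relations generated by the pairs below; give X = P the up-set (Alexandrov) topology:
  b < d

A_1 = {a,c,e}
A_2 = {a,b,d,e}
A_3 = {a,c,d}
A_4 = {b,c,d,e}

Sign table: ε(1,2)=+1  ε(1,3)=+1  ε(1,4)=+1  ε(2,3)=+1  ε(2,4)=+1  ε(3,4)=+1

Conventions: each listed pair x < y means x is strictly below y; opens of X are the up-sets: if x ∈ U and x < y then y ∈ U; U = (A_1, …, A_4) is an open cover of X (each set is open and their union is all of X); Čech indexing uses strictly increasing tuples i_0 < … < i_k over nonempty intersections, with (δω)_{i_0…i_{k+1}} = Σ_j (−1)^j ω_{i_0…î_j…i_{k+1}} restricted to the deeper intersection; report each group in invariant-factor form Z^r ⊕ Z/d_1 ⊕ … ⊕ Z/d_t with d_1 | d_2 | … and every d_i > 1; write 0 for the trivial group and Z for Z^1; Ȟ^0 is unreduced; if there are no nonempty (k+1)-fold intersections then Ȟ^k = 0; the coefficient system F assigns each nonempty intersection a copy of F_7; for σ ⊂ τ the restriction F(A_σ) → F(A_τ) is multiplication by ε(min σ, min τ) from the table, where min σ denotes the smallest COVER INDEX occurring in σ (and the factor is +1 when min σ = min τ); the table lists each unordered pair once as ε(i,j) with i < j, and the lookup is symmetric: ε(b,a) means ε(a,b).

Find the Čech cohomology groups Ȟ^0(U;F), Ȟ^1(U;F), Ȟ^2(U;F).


intersection data:
  A12={a,e} A13={a,c} A14={c,e} A23={a,d} A24={b,d,e} A34={c,d}
  A123={a} A124={e} A134={c} A234={d}
C dims 4,6,4; δ0: rk_F7 3; δ1: rk_F7 3
Ȟ^0 = (4 − 3) − 0 = 1, so Ȟ^0 ≅ Z/7
Ȟ^1 = (6 − 3) − 3 = 0, so Ȟ^1 ≅ 0
Ȟ^2 = (4 − 0) − 3 = 1, so Ȟ^2 ≅ Z/7

Ȟ^0(U;F) ≅ Z/7, Ȟ^1(U;F) ≅ 0, Ȟ^2(U;F) ≅ Z/7


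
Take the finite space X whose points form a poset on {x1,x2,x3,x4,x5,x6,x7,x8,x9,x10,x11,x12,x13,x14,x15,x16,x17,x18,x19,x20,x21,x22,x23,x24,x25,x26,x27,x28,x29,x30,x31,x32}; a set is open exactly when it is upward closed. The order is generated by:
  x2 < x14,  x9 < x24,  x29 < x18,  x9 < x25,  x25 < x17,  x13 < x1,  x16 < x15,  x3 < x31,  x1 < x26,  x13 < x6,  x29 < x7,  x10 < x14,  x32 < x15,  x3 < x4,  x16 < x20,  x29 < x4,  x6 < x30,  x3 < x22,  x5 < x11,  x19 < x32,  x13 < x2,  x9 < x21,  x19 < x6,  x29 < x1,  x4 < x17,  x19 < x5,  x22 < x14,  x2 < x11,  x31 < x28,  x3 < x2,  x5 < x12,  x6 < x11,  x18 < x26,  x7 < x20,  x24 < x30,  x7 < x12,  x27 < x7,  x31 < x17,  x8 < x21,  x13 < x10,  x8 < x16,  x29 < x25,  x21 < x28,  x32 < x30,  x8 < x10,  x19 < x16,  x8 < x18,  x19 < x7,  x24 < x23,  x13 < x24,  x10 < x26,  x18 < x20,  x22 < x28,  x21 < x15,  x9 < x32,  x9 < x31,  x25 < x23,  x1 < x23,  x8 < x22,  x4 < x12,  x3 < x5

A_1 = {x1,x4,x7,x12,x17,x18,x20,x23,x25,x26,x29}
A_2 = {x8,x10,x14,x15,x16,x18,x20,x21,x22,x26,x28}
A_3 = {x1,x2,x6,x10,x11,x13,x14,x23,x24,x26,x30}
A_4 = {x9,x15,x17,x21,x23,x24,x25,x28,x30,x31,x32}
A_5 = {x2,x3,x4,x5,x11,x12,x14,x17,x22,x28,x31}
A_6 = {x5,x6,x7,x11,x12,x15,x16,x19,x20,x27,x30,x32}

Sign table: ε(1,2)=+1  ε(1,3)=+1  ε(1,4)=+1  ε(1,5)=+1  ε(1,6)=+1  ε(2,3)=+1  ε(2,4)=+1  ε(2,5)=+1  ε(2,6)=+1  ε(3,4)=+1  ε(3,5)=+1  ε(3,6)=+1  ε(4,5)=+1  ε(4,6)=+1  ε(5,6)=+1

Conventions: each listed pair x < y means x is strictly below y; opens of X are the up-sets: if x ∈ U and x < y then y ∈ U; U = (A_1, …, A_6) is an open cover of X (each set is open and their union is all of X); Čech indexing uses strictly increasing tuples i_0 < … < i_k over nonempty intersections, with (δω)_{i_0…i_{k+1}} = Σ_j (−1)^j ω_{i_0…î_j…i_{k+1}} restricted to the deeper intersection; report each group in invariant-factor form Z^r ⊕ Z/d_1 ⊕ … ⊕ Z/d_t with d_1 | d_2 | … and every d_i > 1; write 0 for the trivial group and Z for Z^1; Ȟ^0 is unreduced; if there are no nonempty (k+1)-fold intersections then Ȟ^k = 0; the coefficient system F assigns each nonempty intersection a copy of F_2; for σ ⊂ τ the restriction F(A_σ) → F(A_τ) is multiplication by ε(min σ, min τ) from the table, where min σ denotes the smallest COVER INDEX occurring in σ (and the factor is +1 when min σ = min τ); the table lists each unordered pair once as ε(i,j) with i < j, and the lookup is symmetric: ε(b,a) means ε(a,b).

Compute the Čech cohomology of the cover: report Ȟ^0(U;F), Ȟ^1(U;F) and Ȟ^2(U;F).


Ȟ^0 = Z/2, Ȟ^1 = Z/2, Ȟ^2 = Z/2

nonempty intersections:
  A12={x18,x20,x26} A13={x1,x23,x26} A14={x17,x23,x25} A15={x4,x12,x17} A16={x7,x12,x20} A23={x10,x14,x26} A24={x15,x21,x28} A25={x14,x22,x28} A26={x15,x16,x20} A34={x23,x24,x30} A35={x2,x11,x14} A36={x6,x11,x30} A45={x17,x28,x31} A46={x15,x30,x32} A56={x5,x11,x12}
  A123={x26} A126={x20} A134={x23} A145={x17} A156={x12} A235={x14} A245={x28} A246={x15} A346={x30} A356={x11}
C dims 6,15,10; δ0: rk_F2 5; δ1: rk_F2 9
Ȟ^0: (6−5)−0=1 ⇒ Z/2
Ȟ^1: (15−9)−5=1 ⇒ Z/2
Ȟ^2: (10−0)−9=1 ⇒ Z/2


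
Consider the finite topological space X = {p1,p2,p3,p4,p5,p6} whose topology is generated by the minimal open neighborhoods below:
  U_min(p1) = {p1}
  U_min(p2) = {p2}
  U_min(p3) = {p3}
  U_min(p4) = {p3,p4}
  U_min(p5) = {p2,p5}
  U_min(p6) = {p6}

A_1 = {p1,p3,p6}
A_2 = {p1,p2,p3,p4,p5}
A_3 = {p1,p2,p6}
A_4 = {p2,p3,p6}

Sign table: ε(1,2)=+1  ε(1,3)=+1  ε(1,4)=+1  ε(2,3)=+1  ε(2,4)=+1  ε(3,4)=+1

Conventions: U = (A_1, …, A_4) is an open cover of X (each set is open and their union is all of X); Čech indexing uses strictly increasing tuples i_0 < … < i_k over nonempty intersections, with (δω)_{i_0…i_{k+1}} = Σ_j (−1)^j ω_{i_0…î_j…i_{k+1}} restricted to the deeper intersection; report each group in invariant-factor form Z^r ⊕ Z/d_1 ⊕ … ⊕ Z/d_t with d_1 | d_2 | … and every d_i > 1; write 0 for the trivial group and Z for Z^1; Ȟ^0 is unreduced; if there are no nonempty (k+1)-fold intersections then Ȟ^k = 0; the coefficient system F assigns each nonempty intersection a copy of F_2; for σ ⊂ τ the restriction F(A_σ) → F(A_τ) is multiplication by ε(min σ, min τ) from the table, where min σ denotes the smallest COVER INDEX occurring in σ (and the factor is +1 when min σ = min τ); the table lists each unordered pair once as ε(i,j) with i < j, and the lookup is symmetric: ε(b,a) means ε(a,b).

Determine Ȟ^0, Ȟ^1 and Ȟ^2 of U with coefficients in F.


nerve simplices:
  A12={p1,p3} A13={p1,p6} A14={p3,p6} A23={p1,p2} A24={p2,p3} A34={p2,p6}
  A123={p1} A124={p3} A134={p6} A234={p2}
C dims 4,6,4; δ0: rk_F2 3; δ1: rk_F2 3
degree 0: 4−3−0 = 1 → Ȟ^0 ≅ Z/2
degree 1: 6−3−3 = 0 → Ȟ^1 ≅ 0
degree 2: 4−0−3 = 1 → Ȟ^2 ≅ Z/2

Ȟ^0(U;F) ≅ Z/2, Ȟ^1(U;F) ≅ 0 and Ȟ^2(U;F) ≅ Z/2


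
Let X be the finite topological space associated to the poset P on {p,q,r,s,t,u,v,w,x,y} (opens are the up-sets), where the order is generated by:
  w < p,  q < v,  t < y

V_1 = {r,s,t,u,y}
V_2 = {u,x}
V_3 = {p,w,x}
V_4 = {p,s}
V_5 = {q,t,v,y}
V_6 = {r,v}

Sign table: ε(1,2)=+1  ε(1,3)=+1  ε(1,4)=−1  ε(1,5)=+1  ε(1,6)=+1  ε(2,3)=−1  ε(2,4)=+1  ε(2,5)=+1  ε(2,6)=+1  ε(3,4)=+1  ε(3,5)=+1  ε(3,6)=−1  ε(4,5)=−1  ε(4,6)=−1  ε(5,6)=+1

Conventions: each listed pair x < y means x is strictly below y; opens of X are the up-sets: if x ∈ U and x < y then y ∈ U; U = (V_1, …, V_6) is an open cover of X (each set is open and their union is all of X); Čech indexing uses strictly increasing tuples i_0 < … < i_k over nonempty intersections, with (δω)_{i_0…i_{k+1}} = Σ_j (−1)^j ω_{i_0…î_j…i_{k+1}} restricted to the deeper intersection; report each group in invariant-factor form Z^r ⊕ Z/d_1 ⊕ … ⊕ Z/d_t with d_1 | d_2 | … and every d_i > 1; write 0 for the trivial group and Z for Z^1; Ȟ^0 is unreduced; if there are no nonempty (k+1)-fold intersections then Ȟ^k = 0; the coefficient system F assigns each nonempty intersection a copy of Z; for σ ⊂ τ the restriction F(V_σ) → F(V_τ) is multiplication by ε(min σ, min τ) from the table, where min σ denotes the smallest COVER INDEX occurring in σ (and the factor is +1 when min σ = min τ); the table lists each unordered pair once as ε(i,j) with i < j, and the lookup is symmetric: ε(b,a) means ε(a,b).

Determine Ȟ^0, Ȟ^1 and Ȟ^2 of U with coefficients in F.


Ȟ^0 ≅ Z, Ȟ^1 ≅ Z^2, Ȟ^2 ≅ 0

cover nerve:
  V12={u} V14={s} V15={t,y} V16={r} V23={x} V34={p} V56={v}
C dims 6,7; δ0: rk 5, SNF 1^5
Ȟ^0: (6−5)−0=1 ⇒ Z
Ȟ^1: (7−0)−5=2 ⇒ Z^2
Ȟ^2: (0−0)−0=0 ⇒ 0


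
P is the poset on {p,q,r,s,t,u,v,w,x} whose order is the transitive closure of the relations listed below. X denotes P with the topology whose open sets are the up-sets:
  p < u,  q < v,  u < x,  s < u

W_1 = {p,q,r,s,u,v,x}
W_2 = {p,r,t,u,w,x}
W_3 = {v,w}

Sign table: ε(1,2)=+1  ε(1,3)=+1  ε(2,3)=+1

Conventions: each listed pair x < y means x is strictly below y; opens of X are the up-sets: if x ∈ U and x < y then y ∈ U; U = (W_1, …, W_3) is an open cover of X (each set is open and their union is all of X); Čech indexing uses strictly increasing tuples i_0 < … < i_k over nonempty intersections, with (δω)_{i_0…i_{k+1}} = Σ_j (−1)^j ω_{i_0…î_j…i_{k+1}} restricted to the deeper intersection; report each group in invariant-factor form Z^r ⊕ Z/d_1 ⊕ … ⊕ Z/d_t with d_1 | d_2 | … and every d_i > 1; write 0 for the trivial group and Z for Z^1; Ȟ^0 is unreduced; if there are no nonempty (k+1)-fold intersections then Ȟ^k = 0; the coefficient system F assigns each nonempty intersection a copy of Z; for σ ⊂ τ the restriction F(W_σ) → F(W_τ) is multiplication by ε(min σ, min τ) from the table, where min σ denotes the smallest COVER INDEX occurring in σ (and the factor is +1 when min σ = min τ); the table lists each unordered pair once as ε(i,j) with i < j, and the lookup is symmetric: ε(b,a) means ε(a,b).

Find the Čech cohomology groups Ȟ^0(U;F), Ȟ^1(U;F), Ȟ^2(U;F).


Ȟ^0(U;F) ≅ Z,  Ȟ^1(U;F) ≅ Z,  Ȟ^2(U;F) ≅ 0

nerve of the cover:
  W12={p,r,u,x} W13={v} W23={w}
C dims 3,3; δ0: rk 2, SNF 1^2
Ȟ^0 = (3 − 2) − 0 = 1, so Ȟ^0 ≅ Z
Ȟ^1 = (3 − 0) − 2 = 1, so Ȟ^1 ≅ Z
Ȟ^2 = (0 − 0) − 0 = 0, so Ȟ^2 ≅ 0


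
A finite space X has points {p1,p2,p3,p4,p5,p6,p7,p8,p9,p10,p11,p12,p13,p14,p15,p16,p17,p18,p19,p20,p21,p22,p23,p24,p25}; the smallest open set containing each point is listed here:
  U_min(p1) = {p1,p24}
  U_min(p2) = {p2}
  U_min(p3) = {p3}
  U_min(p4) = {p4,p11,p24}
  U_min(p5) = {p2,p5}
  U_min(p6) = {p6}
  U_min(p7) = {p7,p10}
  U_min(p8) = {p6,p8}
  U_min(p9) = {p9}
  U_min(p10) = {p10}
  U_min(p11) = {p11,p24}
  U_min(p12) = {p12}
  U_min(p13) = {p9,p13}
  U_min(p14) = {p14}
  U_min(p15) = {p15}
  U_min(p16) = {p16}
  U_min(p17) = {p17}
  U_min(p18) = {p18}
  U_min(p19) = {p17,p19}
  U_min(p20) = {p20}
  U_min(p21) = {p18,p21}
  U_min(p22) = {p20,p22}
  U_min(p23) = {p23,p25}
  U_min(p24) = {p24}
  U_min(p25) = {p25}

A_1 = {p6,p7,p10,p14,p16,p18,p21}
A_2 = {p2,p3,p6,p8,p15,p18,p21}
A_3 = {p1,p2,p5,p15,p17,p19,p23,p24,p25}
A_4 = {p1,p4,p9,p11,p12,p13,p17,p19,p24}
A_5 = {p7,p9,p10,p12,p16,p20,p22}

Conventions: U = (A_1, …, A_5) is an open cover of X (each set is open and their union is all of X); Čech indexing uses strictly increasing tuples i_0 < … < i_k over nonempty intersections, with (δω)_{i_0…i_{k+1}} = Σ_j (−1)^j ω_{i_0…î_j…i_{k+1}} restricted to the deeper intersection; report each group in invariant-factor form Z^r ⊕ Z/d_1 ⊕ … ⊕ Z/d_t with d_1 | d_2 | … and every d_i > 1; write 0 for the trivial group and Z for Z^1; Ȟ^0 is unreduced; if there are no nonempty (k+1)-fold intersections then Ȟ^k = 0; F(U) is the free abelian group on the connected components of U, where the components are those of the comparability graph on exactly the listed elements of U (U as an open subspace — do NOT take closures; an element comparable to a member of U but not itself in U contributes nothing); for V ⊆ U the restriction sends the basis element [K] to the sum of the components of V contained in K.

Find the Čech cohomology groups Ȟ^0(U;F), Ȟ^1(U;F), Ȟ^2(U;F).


nonempty overlaps:
  A12={p6,p18,p21} A15={p7,p10,p16} A23={p2,p15} A34={p1,p17,p19,p24} A45={p9,p12}
components per intersection:
  A1: {p6} {p7,p10} {p14} {p16} {p18,p21}
  A2: {p2} {p3} {p6,p8} {p15} {p18,p21}
  A3: {p1,p24} {p2,p5} {p15} {p17,p19} {p23,p25}
  A4: {p1,p4,p11,p24} {p9,p13} {p12} {p17,p19}
  A5: {p7,p10} {p9} {p12} {p16} {p20,p22}
  A12: {p6} {p18,p21}
  A15: {p7,p10} {p16}
  A23: {p2} {p15}
  A34: {p1,p24} {p17,p19}
  A45: {p9} {p12}
C dims 24,10; δ0: rk 10, SNF 1^10
degree 0: 24−10−0 = 14 → Ȟ^0 ≅ Z^14
degree 1: 10−0−10 = 0 → Ȟ^1 ≅ 0
degree 2: 0−0−0 = 0 → Ȟ^2 ≅ 0

Ȟ^0 ≅ Z^14, Ȟ^1 ≅ 0, Ȟ^2 ≅ 0


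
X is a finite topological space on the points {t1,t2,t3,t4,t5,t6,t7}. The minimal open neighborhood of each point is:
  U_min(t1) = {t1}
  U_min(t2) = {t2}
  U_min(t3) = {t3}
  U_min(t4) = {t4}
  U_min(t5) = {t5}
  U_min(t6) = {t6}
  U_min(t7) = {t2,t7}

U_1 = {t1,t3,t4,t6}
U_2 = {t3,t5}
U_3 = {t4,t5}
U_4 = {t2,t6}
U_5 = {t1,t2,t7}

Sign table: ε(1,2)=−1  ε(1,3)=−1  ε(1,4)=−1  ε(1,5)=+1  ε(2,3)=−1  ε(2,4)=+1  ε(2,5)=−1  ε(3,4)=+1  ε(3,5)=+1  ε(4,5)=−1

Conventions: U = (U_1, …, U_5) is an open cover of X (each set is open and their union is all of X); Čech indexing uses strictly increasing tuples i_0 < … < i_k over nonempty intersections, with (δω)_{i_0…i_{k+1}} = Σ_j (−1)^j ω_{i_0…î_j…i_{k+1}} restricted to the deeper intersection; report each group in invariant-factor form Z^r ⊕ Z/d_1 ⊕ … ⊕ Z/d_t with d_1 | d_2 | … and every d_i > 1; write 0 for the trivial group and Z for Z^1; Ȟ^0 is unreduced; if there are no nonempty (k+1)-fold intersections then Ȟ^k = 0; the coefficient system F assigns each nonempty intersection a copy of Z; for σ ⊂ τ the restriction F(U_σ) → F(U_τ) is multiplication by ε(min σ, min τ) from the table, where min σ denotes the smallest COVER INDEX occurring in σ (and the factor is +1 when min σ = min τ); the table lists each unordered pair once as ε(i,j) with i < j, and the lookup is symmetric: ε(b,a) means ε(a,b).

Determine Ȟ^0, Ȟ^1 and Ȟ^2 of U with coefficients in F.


nerve simplices:
  U12={t3} U13={t4} U14={t6} U15={t1} U23={t5} U45={t2}
C dims 5,6; δ0: rk 5, SNF 1^4·2
degree 0: 5−5−0 = 0 → Ȟ^0 ≅ 0
degree 1: 6−0−5 = 1 plus torsion [2] → Ȟ^1 ≅ Z ⊕ Z/2
degree 2: 0−0−0 = 0 → Ȟ^2 ≅ 0

Ȟ^0 ≅ 0, Ȟ^1 ≅ Z ⊕ Z/2, Ȟ^2 ≅ 0


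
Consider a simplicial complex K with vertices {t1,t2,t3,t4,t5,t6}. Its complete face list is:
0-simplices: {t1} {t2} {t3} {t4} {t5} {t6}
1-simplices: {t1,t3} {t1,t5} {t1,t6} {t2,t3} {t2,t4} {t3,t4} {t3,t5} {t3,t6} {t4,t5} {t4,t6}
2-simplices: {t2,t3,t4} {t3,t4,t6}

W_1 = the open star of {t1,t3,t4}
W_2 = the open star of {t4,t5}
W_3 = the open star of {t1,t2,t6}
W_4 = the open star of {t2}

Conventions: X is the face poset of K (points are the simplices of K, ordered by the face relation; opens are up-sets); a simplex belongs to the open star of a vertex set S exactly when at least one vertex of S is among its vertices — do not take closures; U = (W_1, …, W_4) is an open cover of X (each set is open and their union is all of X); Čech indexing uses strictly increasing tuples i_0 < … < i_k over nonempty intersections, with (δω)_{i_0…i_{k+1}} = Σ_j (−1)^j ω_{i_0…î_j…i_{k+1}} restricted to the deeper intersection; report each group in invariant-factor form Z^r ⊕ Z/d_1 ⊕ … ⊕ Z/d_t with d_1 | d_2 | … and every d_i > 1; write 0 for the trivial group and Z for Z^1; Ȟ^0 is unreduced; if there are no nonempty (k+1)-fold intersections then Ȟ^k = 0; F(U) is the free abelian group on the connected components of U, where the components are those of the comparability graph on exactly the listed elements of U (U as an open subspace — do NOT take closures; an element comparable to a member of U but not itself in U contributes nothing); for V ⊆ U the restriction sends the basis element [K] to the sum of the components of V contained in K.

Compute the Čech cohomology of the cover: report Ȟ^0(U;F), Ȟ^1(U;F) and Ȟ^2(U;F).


Ȟ^0 ≅ Z, Ȟ^1 ≅ Z^3 and Ȟ^2 ≅ 0

intersection data:
  W1={{t1},{t3},{t4},{t1,t3},{t1,t5},{t1,t6},{t2,t3},{t2,t4},{t3,t4},{t3,t5},{t3,t6},{t4,t5},{t4,t6},{t2,t3,t4},{t3,t4,t6}} W2={{t4},{t5},{t1,t5},{t2,t4},{t3,t4},{t3,t5},{t4,t5},{t4,t6},{t2,t3,t4},{t3,t4,t6}} W3={{t1},{t2},{t6},{t1,t3},{t1,t5},{t1,t6},{t2,t3},{t2,t4},{t3,t6},{t4,t6},{t2,t3,t4},{t3,t4,t6}} W4={{t2},{t2,t3},{t2,t4},{t2,t3,t4}}
  W12={{t4},{t1,t5},{t2,t4},{t3,t4},{t3,t5},{t4,t5},{t4,t6},{t2,t3,t4},{t3,t4,t6}} W13={{t1},{t1,t3},{t1,t5},{t1,t6},{t2,t3},{t2,t4},{t3,t6},{t4,t6},{t2,t3,t4},{t3,t4,t6}} W14={{t2,t3},{t2,t4},{t2,t3,t4}} W23={{t1,t5},{t2,t4},{t4,t6},{t2,t3,t4},{t3,t4,t6}} W24={{t2,t4},{t2,t3,t4}} W34={{t2},{t2,t3},{t2,t4},{t2,t3,t4}}
  W123={{t1,t5},{t2,t4},{t4,t6},{t2,t3,t4},{t3,t4,t6}} W124={{t2,t4},{t2,t3,t4}} W134={{t2,t3},{t2,t4},{t2,t3,t4}} W234={{t2,t4},{t2,t3,t4}}
  W1234={{t2,t4},{t2,t3,t4}}
components per intersection:
  W1: {{t1},{t3},{t4},{t1,t3},{t1,t5},{t1,t6},{t2,t3},{t2,t4},{t3,t4},{t3,t5},{t3,t6},{t4,t5},{t4,t6},{t2,t3,t4},{t3,t4,t6}}
  W2: {{t4},{t5},{t1,t5},{t2,t4},{t3,t4},{t3,t5},{t4,t5},{t4,t6},{t2,t3,t4},{t3,t4,t6}}
  W3: {{t1},{t6},{t1,t3},{t1,t5},{t1,t6},{t3,t6},{t4,t6},{t3,t4,t6}} {{t2},{t2,t3},{t2,t4},{t2,t3,t4}}
  W4: {{t2},{t2,t3},{t2,t4},{t2,t3,t4}}
  W12: {{t4},{t2,t4},{t3,t4},{t4,t5},{t4,t6},{t2,t3,t4},{t3,t4,t6}} {{t1,t5}} {{t3,t5}}
  W13: {{t1},{t1,t3},{t1,t5},{t1,t6}} {{t2,t3},{t2,t4},{t2,t3,t4}} {{t3,t6},{t4,t6},{t3,t4,t6}}
  W14: {{t2,t3},{t2,t4},{t2,t3,t4}}
  W23: {{t1,t5}} {{t2,t4},{t2,t3,t4}} {{t4,t6},{t3,t4,t6}}
  W24: {{t2,t4},{t2,t3,t4}}
  W34: {{t2},{t2,t3},{t2,t4},{t2,t3,t4}}
  W123: {{t1,t5}} {{t2,t4},{t2,t3,t4}} {{t4,t6},{t3,t4,t6}}
  W124: {{t2,t4},{t2,t3,t4}}
  W134: {{t2,t3},{t2,t4},{t2,t3,t4}}
  W234: {{t2,t4},{t2,t3,t4}}
  W1234: {{t2,t4},{t2,t3,t4}}
C dims 5,12,6,1; δ0: rk 4, SNF 1^4; δ1: rk 5, SNF 1^5; δ2: rk 1, SNF 1^1
Ȟ^0 = (5 − 4) − 0 = 1, so Ȟ^0 ≅ Z
Ȟ^1 = (12 − 5) − 4 = 3, so Ȟ^1 ≅ Z^3
Ȟ^2 = (6 − 1) − 5 = 0, so Ȟ^2 ≅ 0


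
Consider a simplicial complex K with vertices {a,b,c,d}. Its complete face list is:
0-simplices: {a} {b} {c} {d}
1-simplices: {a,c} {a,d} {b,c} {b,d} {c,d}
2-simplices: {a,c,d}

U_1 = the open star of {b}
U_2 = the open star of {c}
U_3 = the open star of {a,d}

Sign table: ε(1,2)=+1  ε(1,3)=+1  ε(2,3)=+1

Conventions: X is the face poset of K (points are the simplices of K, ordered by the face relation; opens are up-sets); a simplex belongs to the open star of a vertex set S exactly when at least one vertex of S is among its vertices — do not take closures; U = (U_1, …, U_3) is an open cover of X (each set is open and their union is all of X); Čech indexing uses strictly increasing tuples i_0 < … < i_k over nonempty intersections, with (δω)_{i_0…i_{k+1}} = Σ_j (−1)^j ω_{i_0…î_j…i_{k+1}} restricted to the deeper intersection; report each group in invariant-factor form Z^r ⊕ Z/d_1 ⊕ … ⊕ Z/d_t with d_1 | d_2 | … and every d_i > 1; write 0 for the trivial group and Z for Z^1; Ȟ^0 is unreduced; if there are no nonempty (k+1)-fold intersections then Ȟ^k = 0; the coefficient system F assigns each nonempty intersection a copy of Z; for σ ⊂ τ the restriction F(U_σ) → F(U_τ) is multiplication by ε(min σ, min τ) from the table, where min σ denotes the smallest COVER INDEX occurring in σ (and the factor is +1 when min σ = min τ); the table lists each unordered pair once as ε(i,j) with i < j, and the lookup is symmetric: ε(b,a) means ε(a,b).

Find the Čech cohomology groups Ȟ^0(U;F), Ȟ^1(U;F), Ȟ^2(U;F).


cover nerve:
  U1={{b},{b,c},{b,d}} U2={{c},{a,c},{b,c},{c,d},{a,c,d}} U3={{a},{d},{a,c},{a,d},{b,d},{c,d},{a,c,d}}
  U12={{b,c}} U13={{b,d}} U23={{a,c},{c,d},{a,c,d}}
C dims 3,3; δ0: rk 2, SNF 1^2
Ȟ^0: (3−2)−0=1 ⇒ Z
Ȟ^1: (3−0)−2=1 ⇒ Z
Ȟ^2: (0−0)−0=0 ⇒ 0

Ȟ^0 ≅ Z, Ȟ^1 ≅ Z, Ȟ^2 ≅ 0


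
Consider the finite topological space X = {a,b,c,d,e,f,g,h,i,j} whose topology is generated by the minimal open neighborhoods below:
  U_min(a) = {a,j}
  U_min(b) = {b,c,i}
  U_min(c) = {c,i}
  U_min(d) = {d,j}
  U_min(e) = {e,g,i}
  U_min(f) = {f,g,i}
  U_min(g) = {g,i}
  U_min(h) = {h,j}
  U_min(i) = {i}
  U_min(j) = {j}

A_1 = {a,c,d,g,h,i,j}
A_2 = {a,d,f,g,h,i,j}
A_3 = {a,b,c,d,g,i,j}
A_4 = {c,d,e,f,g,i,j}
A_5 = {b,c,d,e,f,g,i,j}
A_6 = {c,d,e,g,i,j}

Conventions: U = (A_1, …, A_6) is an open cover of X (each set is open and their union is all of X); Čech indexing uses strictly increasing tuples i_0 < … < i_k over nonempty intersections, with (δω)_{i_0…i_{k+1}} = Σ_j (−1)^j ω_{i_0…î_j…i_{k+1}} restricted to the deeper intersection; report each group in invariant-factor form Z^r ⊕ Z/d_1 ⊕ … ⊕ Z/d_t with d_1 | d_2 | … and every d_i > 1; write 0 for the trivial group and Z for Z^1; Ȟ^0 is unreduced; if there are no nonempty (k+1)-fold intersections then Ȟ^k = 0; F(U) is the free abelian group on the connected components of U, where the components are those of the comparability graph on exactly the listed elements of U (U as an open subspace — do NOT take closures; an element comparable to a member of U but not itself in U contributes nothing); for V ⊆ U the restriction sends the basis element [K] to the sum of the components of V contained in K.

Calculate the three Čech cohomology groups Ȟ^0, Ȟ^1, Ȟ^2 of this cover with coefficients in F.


nonempty intersections:
  A12={a,d,g,h,i,j} A13={a,c,d,g,i,j} A14={c,d,g,i,j} A15={c,d,g,i,j} A16={c,d,g,i,j} A23={a,d,g,i,j} A24={d,f,g,i,j} A25={d,f,g,i,j} A26={d,g,i,j} A34={c,d,g,i,j} A35={b,c,d,g,i,j} A36={c,d,g,i,j} A45={c,d,e,f,g,i,j} A46={c,d,e,g,i,j} A56={c,d,e,g,i,j}
  A123={a,d,g,i,j} A124={d,g,i,j} A125={d,g,i,j} A126={d,g,i,j} A134={c,d,g,i,j} A135={c,d,g,i,j} A136={c,d,g,i,j} A145={c,d,g,i,j} A146={c,d,g,i,j} A156={c,d,g,i,j} A234={d,g,i,j} A235={d,g,i,j} A236={d,g,i,j} A245={d,f,g,i,j} A246={d,g,i,j} A256={d,g,i,j} A345={c,d,g,i,j} A346={c,d,g,i,j} A356={c,d,g,i,j} A456={c,d,e,g,i,j}
  A1234={d,g,i,j} A1235={d,g,i,j} A1236={d,g,i,j} A1245={d,g,i,j} A1246={d,g,i,j} A1256={d,g,i,j} A1345={c,d,g,i,j} A1346={c,d,g,i,j} A1356={c,d,g,i,j} A1456={c,d,g,i,j} A2345={d,g,i,j} A2346={d,g,i,j} A2356={d,g,i,j} A2456={d,g,i,j} A3456={c,d,g,i,j}
  A12345={d,g,i,j} A12346={d,g,i,j} A12356={d,g,i,j} A12456={d,g,i,j} A13456={c,d,g,i,j} A23456={d,g,i,j}
  A123456={d,g,i,j}
components per intersection:
  A1: {a,d,h,j} {c,g,i}
  A2: {a,d,h,j} {f,g,i}
  A3: {a,d,j} {b,c,g,i}
  A4: {c,e,f,g,i} {d,j}
  A5: {b,c,e,f,g,i} {d,j}
  A6: {c,e,g,i} {d,j}
  A12: {a,d,h,j} {g,i}
  A13: {a,d,j} {c,g,i}
  A14: {c,g,i} {d,j}
  A15: {c,g,i} {d,j}
  A16: {c,g,i} {d,j}
  A23: {a,d,j} {g,i}
  A24: {d,j} {f,g,i}
  A25: {d,j} {f,g,i}
  A26: {d,j} {g,i}
  A34: {c,g,i} {d,j}
  A35: {b,c,g,i} {d,j}
  A36: {c,g,i} {d,j}
  A45: {c,e,f,g,i} {d,j}
  A46: {c,e,g,i} {d,j}
  A56: {c,e,g,i} {d,j}
  A123: {a,d,j} {g,i}
  A124: {d,j} {g,i}
  A125: {d,j} {g,i}
  A126: {d,j} {g,i}
  A134: {c,g,i} {d,j}
  A135: {c,g,i} {d,j}
  A136: {c,g,i} {d,j}
  A145: {c,g,i} {d,j}
  A146: {c,g,i} {d,j}
  A156: {c,g,i} {d,j}
  A234: {d,j} {g,i}
  A235: {d,j} {g,i}
  A236: {d,j} {g,i}
  A245: {d,j} {f,g,i}
  A246: {d,j} {g,i}
  A256: {d,j} {g,i}
  A345: {c,g,i} {d,j}
  A346: {c,g,i} {d,j}
  A356: {c,g,i} {d,j}
  A456: {c,e,g,i} {d,j}
  A1234: {d,j} {g,i}
  A1235: {d,j} {g,i}
  A1236: {d,j} {g,i}
  A1245: {d,j} {g,i}
  A1246: {d,j} {g,i}
  A1256: {d,j} {g,i}
  A1345: {c,g,i} {d,j}
  A1346: {c,g,i} {d,j}
  A1356: {c,g,i} {d,j}
  A1456: {c,g,i} {d,j}
  A2345: {d,j} {g,i}
  A2346: {d,j} {g,i}
  A2356: {d,j} {g,i}
  A2456: {d,j} {g,i}
  A3456: {c,g,i} {d,j}
  A12345: {d,j} {g,i}
  A12346: {d,j} {g,i}
  A12356: {d,j} {g,i}
  A12456: {d,j} {g,i}
  A13456: {c,g,i} {d,j}
  A23456: {d,j} {g,i}
  A123456: {d,j} {g,i}
C dims 12,30,40,30; δ0: rk 10, SNF 1^10; δ1: rk 20, SNF 1^20; δ2: rk 20, SNF 1^20
Ȟ^0: (12−10)−0=2 ⇒ Z^2
Ȟ^1: (30−20)−10=0 ⇒ 0
Ȟ^2: (40−20)−20=0 ⇒ 0

Ȟ^0 ≅ Z^2, Ȟ^1 ≅ 0, Ȟ^2 ≅ 0
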